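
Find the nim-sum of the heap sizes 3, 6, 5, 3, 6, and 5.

0

Compute the nim-sum pairwise:
3 ⊕ 6 = 5
5 ⊕ 5 = 0
0 ⊕ 3 = 3
3 ⊕ 6 = 5
5 ⊕ 5 = 0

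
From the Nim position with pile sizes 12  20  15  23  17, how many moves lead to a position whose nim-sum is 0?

3

Compute the nim-sum pairwise:
12 ^ 20 = 24
24 ^ 15 = 23
23 ^ 23 = 0
0 ^ 17 = 17
The overall nim-sum is X = 17. A pile of size p has a winning move iff p XOR X < p (reduce it to p XOR X).
  12: 12 XOR 17 = 29 ≥ 12 — no move.
  20: 20 XOR 17 = 5 < 20 — winning move (to 5).
  15: 15 XOR 17 = 30 ≥ 15 — no move.
  23: 23 XOR 17 = 6 < 23 — winning move (to 6).
  17: 17 XOR 17 = 0 < 17 — winning move (to 0).
That gives 3 winning moves.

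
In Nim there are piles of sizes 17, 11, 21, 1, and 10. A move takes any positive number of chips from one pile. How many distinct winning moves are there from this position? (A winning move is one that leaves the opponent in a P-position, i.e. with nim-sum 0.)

1

Compute the nim-sum pairwise:
17 ⊕ 11 = 26
26 ⊕ 21 = 15
15 ⊕ 1 = 14
14 ⊕ 10 = 4
The overall nim-sum is X = 4. A pile of size p has a winning move iff p XOR X < p (reduce it to p XOR X).
  17: 17 XOR 4 = 21 ≥ 17 — no move.
  11: 11 XOR 4 = 15 ≥ 11 — no move.
  21: 21 XOR 4 = 17 < 21 — winning move (to 17).
  1: 1 XOR 4 = 5 ≥ 1 — no move.
  10: 10 XOR 4 = 14 ≥ 10 — no move.
That gives 1 winning move.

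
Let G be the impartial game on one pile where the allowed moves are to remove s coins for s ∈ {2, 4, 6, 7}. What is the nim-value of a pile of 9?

0

Compute g(0), g(1), … for moves {2, 4, 6, 7}:
g(0) = mex{} = 0
g(1) = mex{} = 0
g(2) = mex{0} = 1
g(3) = mex{0} = 1
g(4) = mex{0,1} = 2
g(5) = mex{0,1} = 2
g(6) = mex{0,1,2} = 3
g(7) = mex{0,1,2} = 3
g(8) = mex{0,1,2,3} = 4
g(9) = mex{1,2,3} = 0
So g(9) = 0.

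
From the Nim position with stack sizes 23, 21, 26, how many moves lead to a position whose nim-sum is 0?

3

Compute the nim-sum pairwise:
23 ^ 21 = 2
2 ^ 26 = 24
The overall nim-sum is X = 24. A stack of size p has a winning move iff p XOR X < p (reduce it to p XOR X).
  23: 23 XOR 24 = 15 < 23 — winning move (to 15).
  21: 21 XOR 24 = 13 < 21 — winning move (to 13).
  26: 26 XOR 24 = 2 < 26 — winning move (to 2).
That gives 3 winning moves.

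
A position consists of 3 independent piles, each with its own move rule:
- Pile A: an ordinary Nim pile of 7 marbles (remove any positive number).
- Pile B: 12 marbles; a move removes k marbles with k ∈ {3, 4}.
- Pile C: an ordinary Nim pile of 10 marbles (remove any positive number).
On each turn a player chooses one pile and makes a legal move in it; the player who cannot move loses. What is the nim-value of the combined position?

12

Pile A is a plain Nim pile of size 7, so its Grundy value is 7.
Build the Grundy sequence for pile B with g(k) = mex{g(k−s) : s ∈ {3, 4}, s ≤ k}:
g(0) = mex{} = 0
g(1) = mex{} = 0
g(2) = mex{} = 0
g(3) = mex{0} = 1
g(4) = mex{0} = 1
g(5) = mex{0} = 1
g(6) = mex{0,1} = 2
g(7) = mex{1} = 0
g(8) = mex{1} = 0
g(9) = mex{1,2} = 0
g(10) = mex{0,2} = 1
g(11) = mex{0} = 1
g(12) = mex{0} = 1
So g(12) = 1.
Pile C is a plain Nim pile of size 10, so its Grundy value is 10.
By the Sprague-Grundy theorem, the Grundy value of a sum of independent games is the XOR of the component values.
Combined value = 7 ⊕ 1 ⊕ 10 = 12.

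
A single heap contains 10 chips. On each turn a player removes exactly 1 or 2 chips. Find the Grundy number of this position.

Build the Grundy sequence with g(k) = mex{g(k−s) : s ∈ {1, 2}, s ≤ k}:
g(0) = mex{} = 0
g(1) = mex{0} = 1
g(2) = mex{0,1} = 2
g(3) = mex{1,2} = 0
g(4) = mex{0,2} = 1
g(5) = mex{0,1} = 2
g(6) = mex{1,2} = 0
g(7) = mex{0,2} = 1
g(8) = mex{0,1} = 2
g(9) = mex{1,2} = 0
g(10) = mex{0,2} = 1
So g(10) = 1.

1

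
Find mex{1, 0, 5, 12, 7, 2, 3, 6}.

4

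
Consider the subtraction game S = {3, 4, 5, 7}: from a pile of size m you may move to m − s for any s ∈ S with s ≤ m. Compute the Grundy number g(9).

3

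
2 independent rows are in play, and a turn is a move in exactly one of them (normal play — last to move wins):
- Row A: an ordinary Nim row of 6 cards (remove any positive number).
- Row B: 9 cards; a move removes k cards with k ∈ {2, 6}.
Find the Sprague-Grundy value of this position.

Row A is a plain Nim row of size 6, so its Grundy value is 6.
Build the Grundy sequence for row B with g(k) = mex{g(k−s) : s ∈ {2, 6}, s ≤ k}:
g(0) = mex{} = 0
g(1) = mex{} = 0
g(2) = mex{0} = 1
g(3) = mex{0} = 1
g(4) = mex{1} = 0
g(5) = mex{1} = 0
g(6) = mex{0} = 1
g(7) = mex{0} = 1
g(8) = mex{1} = 0
g(9) = mex{1} = 0
So g(9) = 0.
The value of a disjunctive sum is the nim-sum of the parts.
Combined value = 6 XOR 0 = 6.

6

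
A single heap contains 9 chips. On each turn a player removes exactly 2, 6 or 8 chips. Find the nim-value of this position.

Build the Grundy sequence with g(k) = mex{g(k−s) : s ∈ {2, 6, 8}, s ≤ k}:
k:     0  1  2  3  4  5  6  7  8  9
g(k):  0  0  1  1  0  0  1  1  2  2
So g(9) = 2.

2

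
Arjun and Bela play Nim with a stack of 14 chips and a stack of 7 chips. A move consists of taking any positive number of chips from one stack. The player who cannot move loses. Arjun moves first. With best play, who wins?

Arjun wins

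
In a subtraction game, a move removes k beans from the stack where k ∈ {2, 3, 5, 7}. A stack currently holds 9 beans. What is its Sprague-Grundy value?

0

Compute g(0), g(1), … for moves {2, 3, 5, 7}:
g(0) = mex{} = 0
g(1) = mex{} = 0
g(2) = mex{0} = 1
g(3) = mex{0} = 1
g(4) = mex{0,1} = 2
g(5) = mex{0,1} = 2
g(6) = mex{0,1,2} = 3
g(7) = mex{0,1,2} = 3
g(8) = mex{0,1,2,3} = 4
g(9) = mex{1,2,3} = 0
So g(9) = 0.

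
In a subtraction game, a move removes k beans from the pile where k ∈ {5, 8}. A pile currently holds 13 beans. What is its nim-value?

Build the Grundy sequence with g(k) = mex{g(k−s) : s ∈ {5, 8}, s ≤ k}:
g(0) = mex{} = 0
g(1) = mex{} = 0
g(2) = mex{} = 0
g(3) = mex{} = 0
g(4) = mex{} = 0
g(5) = mex{0} = 1
g(6) = mex{0} = 1
g(7) = mex{0} = 1
g(8) = mex{0} = 1
g(9) = mex{0} = 1
g(10) = mex{0,1} = 2
g(11) = mex{0,1} = 2
g(12) = mex{0,1} = 2
g(13) = mex{1} = 0
So g(13) = 0.

0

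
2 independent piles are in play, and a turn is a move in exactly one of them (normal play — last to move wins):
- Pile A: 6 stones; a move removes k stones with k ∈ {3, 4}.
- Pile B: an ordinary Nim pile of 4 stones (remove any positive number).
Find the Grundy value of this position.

For pile A, compute g(0), g(1), … with moves {3, 4}:
g(0) = mex{} = 0
g(1) = mex{} = 0
g(2) = mex{} = 0
g(3) = mex{0} = 1
g(4) = mex{0} = 1
g(5) = mex{0} = 1
g(6) = mex{0,1} = 2
So g(6) = 2.
Pile B is a plain Nim pile of size 4, so its Grundy value is 4.
The value of a disjunctive sum is the nim-sum of the parts.
Combined value = 2 ⊕ 4 = 6.

6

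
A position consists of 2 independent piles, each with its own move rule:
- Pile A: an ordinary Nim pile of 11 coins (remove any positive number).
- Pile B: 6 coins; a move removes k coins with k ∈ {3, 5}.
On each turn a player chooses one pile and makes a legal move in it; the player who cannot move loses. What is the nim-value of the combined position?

9

Pile A is a plain Nim pile of size 11, so its Grundy value is 11.
Grundy values for pile B (subtraction set {3, 5}):
g(0) = mex{} = 0
g(1) = mex{} = 0
g(2) = mex{} = 0
g(3) = mex{0} = 1
g(4) = mex{0} = 1
g(5) = mex{0} = 1
g(6) = mex{0,1} = 2
So g(6) = 2.
The value of a disjunctive sum is the nim-sum of the parts.
Combined value = 11 ⊕ 2 = 9.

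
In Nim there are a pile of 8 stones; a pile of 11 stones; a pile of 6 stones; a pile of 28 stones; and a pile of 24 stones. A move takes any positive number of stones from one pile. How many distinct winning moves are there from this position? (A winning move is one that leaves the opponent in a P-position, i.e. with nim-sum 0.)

1

Bitwise XOR of the heap sizes:
  01000  (8)
  01011  (11)
  00110  (6)
  11100  (28)
  11000  (24)
  -----
  00001  (1)
The overall nim-sum is X = 1. A pile of size p has a winning move iff p XOR X < p (reduce it to p XOR X).
  8: 8 XOR 1 = 9 ≥ 8 — no move.
  11: 11 XOR 1 = 10 < 11 — winning move (to 10).
  6: 6 XOR 1 = 7 ≥ 6 — no move.
  28: 28 XOR 1 = 29 ≥ 28 — no move.
  24: 24 XOR 1 = 25 ≥ 24 — no move.
That gives 1 winning move.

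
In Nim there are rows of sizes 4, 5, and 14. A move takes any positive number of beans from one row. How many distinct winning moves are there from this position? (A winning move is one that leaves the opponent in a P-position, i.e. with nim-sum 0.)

1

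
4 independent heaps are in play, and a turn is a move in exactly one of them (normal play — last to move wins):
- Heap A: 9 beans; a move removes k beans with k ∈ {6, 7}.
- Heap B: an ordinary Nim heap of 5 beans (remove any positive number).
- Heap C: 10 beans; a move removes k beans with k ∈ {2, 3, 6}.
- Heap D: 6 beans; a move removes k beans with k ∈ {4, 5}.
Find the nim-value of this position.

Grundy values for heap A (subtraction set {6, 7}):
g(0) = mex{} = 0
g(1) = mex{} = 0
g(2) = mex{} = 0
g(3) = mex{} = 0
g(4) = mex{} = 0
g(5) = mex{} = 0
g(6) = mex{0} = 1
g(7) = mex{0} = 1
g(8) = mex{0} = 1
g(9) = mex{0} = 1
So g(9) = 1.
Heap B is a plain Nim heap of size 5, so its Grundy value is 5.
Grundy values for heap C (subtraction set {2, 3, 6}):
g(0) = mex{} = 0
g(1) = mex{} = 0
g(2) = mex{0} = 1
g(3) = mex{0} = 1
g(4) = mex{0,1} = 2
g(5) = mex{1} = 0
g(6) = mex{0,1,2} = 3
g(7) = mex{0,2} = 1
g(8) = mex{0,1,3} = 2
g(9) = mex{1,3} = 0
g(10) = mex{1,2} = 0
So g(10) = 0.
Grundy values for heap D (subtraction set {4, 5}):
k:     0  1  2  3  4  5  6
g(k):  0  0  0  0  1  1  1
So g(6) = 1.
By the Sprague-Grundy theorem, the Grundy value of a sum of independent games is the XOR of the component values.
Combined value = 1 XOR 5 XOR 0 XOR 1 = 5.

5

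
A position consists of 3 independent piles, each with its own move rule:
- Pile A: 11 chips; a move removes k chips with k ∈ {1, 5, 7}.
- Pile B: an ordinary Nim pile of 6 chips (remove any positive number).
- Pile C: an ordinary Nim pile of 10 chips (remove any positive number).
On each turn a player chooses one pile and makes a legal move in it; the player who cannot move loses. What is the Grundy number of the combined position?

For pile A, compute g(0), g(1), … with moves {1, 5, 7}:
k:     0  1  2  3  4  5  6  7  8  9 10 11
g(k):  0  1  0  1  0  1  0  1  0  1  0  1
So g(11) = 1.
Pile B is a plain Nim pile of size 6, so its Grundy value is 6.
Pile C is a plain Nim pile of size 10, so its Grundy value is 10.
By the Sprague-Grundy theorem, the Grundy value of a sum of independent games is the XOR of the component values.
Combined value = 1 XOR 6 XOR 10 = 13.

13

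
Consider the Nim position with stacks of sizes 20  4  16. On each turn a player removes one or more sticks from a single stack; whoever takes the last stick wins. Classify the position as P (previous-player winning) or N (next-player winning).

P-position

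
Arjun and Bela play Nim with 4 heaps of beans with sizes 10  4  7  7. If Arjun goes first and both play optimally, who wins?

Compute the nim-sum pairwise:
10 ⊕ 4 = 14
14 ⊕ 7 = 9
9 ⊕ 7 = 14
The nim-sum is 14 ≠ 0, so this is an N-position: the player to move can win; Arjun has a winning move.

Arjun wins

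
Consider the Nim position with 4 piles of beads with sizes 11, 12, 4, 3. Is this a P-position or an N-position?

P-position

In binary:
  1011  (11)
  1100  (12)
  0100  (4)
  0011  (3)
  ----
  0000  (0)
The nim-sum is 0, so this is a P-position: the player to move is in a losing position under optimal play.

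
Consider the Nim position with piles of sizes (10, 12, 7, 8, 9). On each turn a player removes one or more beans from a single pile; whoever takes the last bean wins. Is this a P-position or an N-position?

Nim-sum: 10 ⊕ 12 ⊕ 7 ⊕ 8 ⊕ 9 = 0.
The nim-sum is 0, so this is a P-position: the player to move is in a losing position under optimal play.

P-position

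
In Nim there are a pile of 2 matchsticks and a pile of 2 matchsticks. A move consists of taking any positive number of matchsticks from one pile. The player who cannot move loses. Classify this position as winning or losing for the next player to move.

Losing position

Compute the nim-sum pairwise:
2 ^ 2 = 0
The nim-sum is 0, so this is a P-position: the player to move is in a losing position under optimal play.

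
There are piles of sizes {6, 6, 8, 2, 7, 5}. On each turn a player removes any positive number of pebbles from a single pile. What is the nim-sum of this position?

8

Bitwise XOR of the heap sizes:
  0110  (6)
  0110  (6)
  1000  (8)
  0010  (2)
  0111  (7)
  0101  (5)
  ----
  1000  (8)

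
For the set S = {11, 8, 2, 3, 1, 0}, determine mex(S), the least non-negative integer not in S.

4

The values 0, 1, 2, 3 are all present; 4 is the first non-negative integer missing from the set.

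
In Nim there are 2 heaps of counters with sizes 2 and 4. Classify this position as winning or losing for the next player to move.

Winning position

Compute the nim-sum pairwise:
2 XOR 4 = 6
The nim-sum is 6 ≠ 0, so this is an N-position: the player to move can win.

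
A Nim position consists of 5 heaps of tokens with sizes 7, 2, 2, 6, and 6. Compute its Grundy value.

Bitwise XOR of the heap sizes:
  111  (7)
  010  (2)
  010  (2)
  110  (6)
  110  (6)
  ---
  111  (7)

7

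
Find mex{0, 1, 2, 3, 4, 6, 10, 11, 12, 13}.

The values 0, 1, 2, 3, 4 are all present; 5 is the first non-negative integer missing from the set.

5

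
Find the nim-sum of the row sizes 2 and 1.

3

Compute the nim-sum pairwise:
2 XOR 1 = 3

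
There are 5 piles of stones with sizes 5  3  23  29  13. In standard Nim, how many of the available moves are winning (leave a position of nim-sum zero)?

Nim-sum: 5 XOR 3 XOR 23 XOR 29 XOR 13 = 1.
The overall nim-sum is X = 1. A pile of size p has a winning move iff p XOR X < p (reduce it to p XOR X).
  5: 5 XOR 1 = 4 < 5 — winning move (to 4).
  3: 3 XOR 1 = 2 < 3 — winning move (to 2).
  23: 23 XOR 1 = 22 < 23 — winning move (to 22).
  29: 29 XOR 1 = 28 < 29 — winning move (to 28).
  13: 13 XOR 1 = 12 < 13 — winning move (to 12).
That gives 5 winning moves.

5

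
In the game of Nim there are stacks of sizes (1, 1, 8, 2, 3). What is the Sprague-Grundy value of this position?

9

Compute the nim-sum pairwise:
1 ^ 1 = 0
0 ^ 8 = 8
8 ^ 2 = 10
10 ^ 3 = 9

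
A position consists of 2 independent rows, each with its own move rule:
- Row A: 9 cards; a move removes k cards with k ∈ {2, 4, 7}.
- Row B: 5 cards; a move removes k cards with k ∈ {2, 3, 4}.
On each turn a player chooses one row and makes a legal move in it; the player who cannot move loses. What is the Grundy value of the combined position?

Grundy values for row A (subtraction set {2, 4, 7}):
k:     0  1  2  3  4  5  6  7  8  9
g(k):  0  0  1  1  2  2  0  3  1  0
So g(9) = 0.
Grundy values for row B (subtraction set {2, 3, 4}):
k:     0  1  2  3  4  5
g(k):  0  0  1  1  2  2
So g(5) = 2.
The value of a disjunctive sum is the nim-sum of the parts.
Combined value = 0 XOR 2 = 2.

2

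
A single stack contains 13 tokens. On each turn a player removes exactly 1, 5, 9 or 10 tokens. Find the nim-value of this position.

3

Grundy values for subtraction set {1, 5, 9, 10}:
g(0) = mex{} = 0
g(1) = mex{0} = 1
g(2) = mex{1} = 0
g(3) = mex{0} = 1
g(4) = mex{1} = 0
g(5) = mex{0} = 1
g(6) = mex{1} = 0
g(7) = mex{0} = 1
g(8) = mex{1} = 0
g(9) = mex{0} = 1
g(10) = mex{0,1} = 2
g(11) = mex{0,1,2} = 3
g(12) = mex{0,1,3} = 2
g(13) = mex{0,1,2} = 3
So g(13) = 3.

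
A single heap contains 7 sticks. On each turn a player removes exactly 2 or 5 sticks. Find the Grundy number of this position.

0

Build the Grundy sequence with g(k) = mex{g(k−s) : s ∈ {2, 5}, s ≤ k}:
g(0) = mex{} = 0
g(1) = mex{} = 0
g(2) = mex{0} = 1
g(3) = mex{0} = 1
g(4) = mex{1} = 0
g(5) = mex{0,1} = 2
g(6) = mex{0} = 1
g(7) = mex{1,2} = 0
So g(7) = 0.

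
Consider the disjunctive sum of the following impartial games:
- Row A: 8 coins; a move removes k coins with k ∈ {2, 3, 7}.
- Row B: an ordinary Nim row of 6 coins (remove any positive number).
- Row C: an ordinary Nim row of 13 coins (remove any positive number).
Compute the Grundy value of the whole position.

Build the Grundy sequence for row A with g(k) = mex{g(k−s) : s ∈ {2, 3, 7}, s ≤ k}:
k:     0  1  2  3  4  5  6  7  8
g(k):  0  0  1  1  2  0  0  1  1
So g(8) = 1.
Row B is a plain Nim row of size 6, so its Grundy value is 6.
Row C is a plain Nim row of size 13, so its Grundy value is 13.
The value of a disjunctive sum is the nim-sum of the parts.
Combined value = 1 XOR 6 XOR 13 = 10.

10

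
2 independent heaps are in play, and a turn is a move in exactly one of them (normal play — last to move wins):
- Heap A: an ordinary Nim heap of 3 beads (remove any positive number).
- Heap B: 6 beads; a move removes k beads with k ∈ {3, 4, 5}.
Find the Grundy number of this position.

Heap A is a plain Nim heap of size 3, so its Grundy value is 3.
For heap B, compute g(0), g(1), … with moves {3, 4, 5}:
k:     0  1  2  3  4  5  6
g(k):  0  0  0  1  1  1  2
So g(6) = 2.
The value of a disjunctive sum is the nim-sum of the parts.
Combined value = 3 ⊕ 2 = 1.

1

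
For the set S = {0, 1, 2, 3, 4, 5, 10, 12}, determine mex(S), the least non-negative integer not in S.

The values 0, 1, 2, 3, 4, 5 are all present; 6 is the first non-negative integer missing from the set.

6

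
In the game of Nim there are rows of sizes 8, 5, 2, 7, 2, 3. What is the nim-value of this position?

9

Write each in binary and XOR column by column:
  1000  (8)
  0101  (5)
  0010  (2)
  0111  (7)
  0010  (2)
  0011  (3)
  ----
  1001  (9)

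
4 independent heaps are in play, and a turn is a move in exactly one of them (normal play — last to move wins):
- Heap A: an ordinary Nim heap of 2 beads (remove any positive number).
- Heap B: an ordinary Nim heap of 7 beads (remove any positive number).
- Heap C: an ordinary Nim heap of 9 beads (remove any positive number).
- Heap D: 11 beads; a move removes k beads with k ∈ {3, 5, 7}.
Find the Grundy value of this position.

12

Heap A is a plain Nim heap of size 2, so its Grundy value is 2.
Heap B is a plain Nim heap of size 7, so its Grundy value is 7.
Heap C is a plain Nim heap of size 9, so its Grundy value is 9.
Grundy values for heap D (subtraction set {3, 5, 7}):
g(0) = mex{} = 0
g(1) = mex{} = 0
g(2) = mex{} = 0
g(3) = mex{0} = 1
g(4) = mex{0} = 1
g(5) = mex{0} = 1
g(6) = mex{0,1} = 2
g(7) = mex{0,1} = 2
g(8) = mex{0,1} = 2
g(9) = mex{0,1,2} = 3
g(10) = mex{1,2} = 0
g(11) = mex{1,2} = 0
So g(11) = 0.
By the Sprague-Grundy theorem, the Grundy value of a sum of independent games is the XOR of the component values.
Combined value = 2 XOR 7 XOR 9 XOR 0 = 12.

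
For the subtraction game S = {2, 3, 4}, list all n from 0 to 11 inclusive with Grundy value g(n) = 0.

0, 1, 6, 7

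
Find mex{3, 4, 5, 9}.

0 is not in the set, so the mex is 0.

0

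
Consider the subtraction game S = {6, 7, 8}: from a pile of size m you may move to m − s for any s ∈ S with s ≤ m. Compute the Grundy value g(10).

1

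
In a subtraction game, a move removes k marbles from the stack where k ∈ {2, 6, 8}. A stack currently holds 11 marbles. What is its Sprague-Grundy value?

Grundy values for subtraction set {2, 6, 8}:
g(0) = mex{} = 0
g(1) = mex{} = 0
g(2) = mex{0} = 1
g(3) = mex{0} = 1
g(4) = mex{1} = 0
g(5) = mex{1} = 0
g(6) = mex{0} = 1
g(7) = mex{0} = 1
g(8) = mex{0,1} = 2
g(9) = mex{0,1} = 2
g(10) = mex{0,1,2} = 3
g(11) = mex{0,1,2} = 3
So g(11) = 3.

3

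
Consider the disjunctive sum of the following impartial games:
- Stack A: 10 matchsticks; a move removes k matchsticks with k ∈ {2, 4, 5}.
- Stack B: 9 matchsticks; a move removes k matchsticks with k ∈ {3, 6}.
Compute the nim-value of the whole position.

For stack A, compute g(0), g(1), … with moves {2, 4, 5}:
g(0) = mex{} = 0
g(1) = mex{} = 0
g(2) = mex{0} = 1
g(3) = mex{0} = 1
g(4) = mex{0,1} = 2
g(5) = mex{0,1} = 2
g(6) = mex{0,1,2} = 3
g(7) = mex{1,2} = 0
g(8) = mex{1,2,3} = 0
g(9) = mex{0,2} = 1
g(10) = mex{0,2,3} = 1
So g(10) = 1.
For stack B, compute g(0), g(1), … with moves {3, 6}:
k:     0  1  2  3  4  5  6  7  8  9
g(k):  0  0  0  1  1  1  2  2  2  0
So g(9) = 0.
By the Sprague-Grundy theorem, the Grundy value of a sum of independent games is the XOR of the component values.
Combined value = 1 ⊕ 0 = 1.

1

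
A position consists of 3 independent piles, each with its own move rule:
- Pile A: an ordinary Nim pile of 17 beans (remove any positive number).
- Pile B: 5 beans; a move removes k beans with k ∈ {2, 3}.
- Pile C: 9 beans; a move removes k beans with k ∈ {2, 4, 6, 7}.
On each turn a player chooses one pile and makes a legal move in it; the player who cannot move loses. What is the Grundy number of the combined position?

17

Pile A is a plain Nim pile of size 17, so its Grundy value is 17.
For pile B, compute g(0), g(1), … with moves {2, 3}:
k:     0  1  2  3  4  5
g(k):  0  0  1  1  2  0
So g(5) = 0.
Grundy values for pile C (subtraction set {2, 4, 6, 7}):
k:     0  1  2  3  4  5  6  7  8  9
g(k):  0  0  1  1  2  2  3  3  4  0
So g(9) = 0.
The value of a disjunctive sum is the nim-sum of the parts.
Combined value = 17 XOR 0 XOR 0 = 17.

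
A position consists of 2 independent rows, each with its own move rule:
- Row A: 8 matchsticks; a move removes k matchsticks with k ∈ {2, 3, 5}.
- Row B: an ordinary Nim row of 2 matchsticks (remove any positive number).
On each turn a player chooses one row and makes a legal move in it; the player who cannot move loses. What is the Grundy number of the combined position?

2

Grundy values for row A (subtraction set {2, 3, 5}):
g(0) = mex{} = 0
g(1) = mex{} = 0
g(2) = mex{0} = 1
g(3) = mex{0} = 1
g(4) = mex{0,1} = 2
g(5) = mex{0,1} = 2
g(6) = mex{0,1,2} = 3
g(7) = mex{1,2} = 0
g(8) = mex{1,2,3} = 0
So g(8) = 0.
Row B is a plain Nim row of size 2, so its Grundy value is 2.
By the Sprague-Grundy theorem, the Grundy value of a sum of independent games is the XOR of the component values.
Combined value = 0 ⊕ 2 = 2.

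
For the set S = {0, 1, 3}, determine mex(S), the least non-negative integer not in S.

The values 0, 1 are all present; 2 is the first non-negative integer missing from the set.

2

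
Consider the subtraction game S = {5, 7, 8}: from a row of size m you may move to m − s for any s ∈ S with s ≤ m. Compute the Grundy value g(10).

2

Build the Grundy sequence with g(k) = mex{g(k−s) : s ∈ {5, 7, 8}, s ≤ k}:
k:     0  1  2  3  4  5  6  7  8  9 10
g(k):  0  0  0  0  0  1  1  1  1  1  2
So g(10) = 2.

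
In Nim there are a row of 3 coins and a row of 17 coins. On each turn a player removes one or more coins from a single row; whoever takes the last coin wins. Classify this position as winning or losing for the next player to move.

Compute the nim-sum pairwise:
3 ⊕ 17 = 18
The nim-sum is 18 ≠ 0, so this is an N-position: the player to move can win.

Winning position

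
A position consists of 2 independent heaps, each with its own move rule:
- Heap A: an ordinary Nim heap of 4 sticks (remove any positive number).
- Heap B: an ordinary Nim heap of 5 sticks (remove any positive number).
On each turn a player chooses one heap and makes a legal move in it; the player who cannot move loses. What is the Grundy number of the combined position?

Heap A is a plain Nim heap of size 4, so its Grundy value is 4.
Heap B is a plain Nim heap of size 5, so its Grundy value is 5.
The value of a disjunctive sum is the nim-sum of the parts.
Combined value = 4 XOR 5 = 1.

1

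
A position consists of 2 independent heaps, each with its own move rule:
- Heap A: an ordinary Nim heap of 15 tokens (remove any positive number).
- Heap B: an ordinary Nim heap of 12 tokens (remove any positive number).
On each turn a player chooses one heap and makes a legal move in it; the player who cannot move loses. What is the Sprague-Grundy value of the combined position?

3

Heap A is a plain Nim heap of size 15, so its Grundy value is 15.
Heap B is a plain Nim heap of size 12, so its Grundy value is 12.
By the Sprague-Grundy theorem, the Grundy value of a sum of independent games is the XOR of the component values.
Combined value = 15 ⊕ 12 = 3.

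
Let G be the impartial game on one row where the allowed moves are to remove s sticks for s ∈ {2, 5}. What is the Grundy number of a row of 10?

1

Build the Grundy sequence with g(k) = mex{g(k−s) : s ∈ {2, 5}, s ≤ k}:
k:     0  1  2  3  4  5  6  7  8  9 10
g(k):  0  0  1  1  0  2  1  0  0  1  1
So g(10) = 1.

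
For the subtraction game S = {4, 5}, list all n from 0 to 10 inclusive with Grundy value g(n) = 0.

0, 1, 2, 3, 9, 10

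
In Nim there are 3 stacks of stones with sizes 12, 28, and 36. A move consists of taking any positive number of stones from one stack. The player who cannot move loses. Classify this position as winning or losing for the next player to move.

Winning position

Nim-sum: 12 XOR 28 XOR 36 = 52.
The nim-sum is 52 ≠ 0, so this is an N-position: the player to move can win.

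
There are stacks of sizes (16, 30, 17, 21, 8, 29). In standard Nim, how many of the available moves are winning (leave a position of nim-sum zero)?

Write each in binary and XOR column by column:
  10000  (16)
  11110  (30)
  10001  (17)
  10101  (21)
  01000  (8)
  11101  (29)
  -----
  11111  (31)
The overall nim-sum is X = 31. A stack of size p has a winning move iff p XOR X < p (reduce it to p XOR X).
  16: 16 XOR 31 = 15 < 16 — winning move (to 15).
  30: 30 XOR 31 = 1 < 30 — winning move (to 1).
  17: 17 XOR 31 = 14 < 17 — winning move (to 14).
  21: 21 XOR 31 = 10 < 21 — winning move (to 10).
  8: 8 XOR 31 = 23 ≥ 8 — no move.
  29: 29 XOR 31 = 2 < 29 — winning move (to 2).
That gives 5 winning moves.

5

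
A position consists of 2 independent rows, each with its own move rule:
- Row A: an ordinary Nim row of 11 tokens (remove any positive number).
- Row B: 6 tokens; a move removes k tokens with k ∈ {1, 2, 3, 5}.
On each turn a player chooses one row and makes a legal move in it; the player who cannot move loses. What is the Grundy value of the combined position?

9

Row A is a plain Nim row of size 11, so its Grundy value is 11.
Build the Grundy sequence for row B with g(k) = mex{g(k−s) : s ∈ {1, 2, 3, 5}, s ≤ k}:
g(0) = mex{} = 0
g(1) = mex{0} = 1
g(2) = mex{0,1} = 2
g(3) = mex{0,1,2} = 3
g(4) = mex{1,2,3} = 0
g(5) = mex{0,2,3} = 1
g(6) = mex{0,1,3} = 2
So g(6) = 2.
By the Sprague-Grundy theorem, the Grundy value of a sum of independent games is the XOR of the component values.
Combined value = 11 ⊕ 2 = 9.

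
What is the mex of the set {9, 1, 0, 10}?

2

The values 0, 1 are all present; 2 is the first non-negative integer missing from the set.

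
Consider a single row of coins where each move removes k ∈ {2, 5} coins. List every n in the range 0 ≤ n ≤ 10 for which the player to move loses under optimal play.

0, 1, 4, 7, 8

Compute g(0), g(1), … for moves {2, 5}:
g(0) = mex{} = 0
g(1) = mex{} = 0
g(2) = mex{0} = 1
g(3) = mex{0} = 1
g(4) = mex{1} = 0
g(5) = mex{0,1} = 2
g(6) = mex{0} = 1
g(7) = mex{1,2} = 0
g(8) = mex{1} = 0
g(9) = mex{0} = 1
g(10) = mex{0,2} = 1
The P-positions (g = 0) in 0..10 are 0, 1, 4, 7, 8.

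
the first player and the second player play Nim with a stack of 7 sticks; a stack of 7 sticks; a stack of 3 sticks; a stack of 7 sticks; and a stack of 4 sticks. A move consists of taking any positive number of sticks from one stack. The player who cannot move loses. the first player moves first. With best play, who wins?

the second player wins

Compute the nim-sum pairwise:
7 ^ 7 = 0
0 ^ 3 = 3
3 ^ 7 = 4
4 ^ 4 = 0
The nim-sum is 0, so this is a P-position: the player to move is in a losing position under optimal play; the first player is about to move from it and so loses — the second player wins.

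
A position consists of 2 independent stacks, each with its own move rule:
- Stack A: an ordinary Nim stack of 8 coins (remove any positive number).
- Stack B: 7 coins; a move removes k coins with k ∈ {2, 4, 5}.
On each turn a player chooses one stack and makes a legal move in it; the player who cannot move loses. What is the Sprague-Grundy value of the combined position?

Stack A is a plain Nim stack of size 8, so its Grundy value is 8.
Build the Grundy sequence for stack B with g(k) = mex{g(k−s) : s ∈ {2, 4, 5}, s ≤ k}:
g(0) = mex{} = 0
g(1) = mex{} = 0
g(2) = mex{0} = 1
g(3) = mex{0} = 1
g(4) = mex{0,1} = 2
g(5) = mex{0,1} = 2
g(6) = mex{0,1,2} = 3
g(7) = mex{1,2} = 0
So g(7) = 0.
By the Sprague-Grundy theorem, the Grundy value of a sum of independent games is the XOR of the component values.
Combined value = 8 ⊕ 0 = 8.

8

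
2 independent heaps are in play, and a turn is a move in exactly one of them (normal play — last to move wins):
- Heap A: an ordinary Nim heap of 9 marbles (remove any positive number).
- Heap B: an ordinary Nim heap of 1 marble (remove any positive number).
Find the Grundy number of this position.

8

Heap A is a plain Nim heap of size 9, so its Grundy value is 9.
Heap B is a plain Nim heap of size 1, so its Grundy value is 1.
The value of a disjunctive sum is the nim-sum of the parts.
Combined value = 9 XOR 1 = 8.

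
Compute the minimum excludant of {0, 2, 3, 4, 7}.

0 is in the set but 1 is not, so the mex is 1.

1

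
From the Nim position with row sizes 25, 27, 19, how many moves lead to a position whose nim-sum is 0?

Nim-sum: 25 ⊕ 27 ⊕ 19 = 17.
The overall nim-sum is X = 17. A row of size p has a winning move iff p XOR X < p (reduce it to p XOR X).
  25: 25 XOR 17 = 8 < 25 — winning move (to 8).
  27: 27 XOR 17 = 10 < 27 — winning move (to 10).
  19: 19 XOR 17 = 2 < 19 — winning move (to 2).
That gives 3 winning moves.

3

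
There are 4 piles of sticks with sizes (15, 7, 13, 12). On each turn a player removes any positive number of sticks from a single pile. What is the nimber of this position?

9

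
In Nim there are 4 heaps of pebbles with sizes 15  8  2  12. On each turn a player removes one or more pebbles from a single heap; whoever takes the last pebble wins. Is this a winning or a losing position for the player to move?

Write each in binary and XOR column by column:
  1111  (15)
  1000  (8)
  0010  (2)
  1100  (12)
  ----
  1001  (9)
The nim-sum is 9 ≠ 0, so this is an N-position: the player to move can win.

Winning position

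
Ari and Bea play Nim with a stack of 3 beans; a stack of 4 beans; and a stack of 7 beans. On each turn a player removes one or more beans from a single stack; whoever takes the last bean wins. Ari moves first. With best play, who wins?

Compute the nim-sum pairwise:
3 ^ 4 = 7
7 ^ 7 = 0
The nim-sum is 0, so this is a P-position: the player to move is in a losing position under optimal play; Ari is about to move from it and so loses — Bea wins.

Bea wins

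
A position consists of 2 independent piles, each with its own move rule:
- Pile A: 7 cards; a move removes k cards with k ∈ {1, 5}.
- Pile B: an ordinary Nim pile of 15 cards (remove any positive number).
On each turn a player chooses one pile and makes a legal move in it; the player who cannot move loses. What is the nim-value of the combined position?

For pile A, compute g(0), g(1), … with moves {1, 5}:
k:     0  1  2  3  4  5  6  7
g(k):  0  1  0  1  0  1  0  1
So g(7) = 1.
Pile B is a plain Nim pile of size 15, so its Grundy value is 15.
The value of a disjunctive sum is the nim-sum of the parts.
Combined value = 1 ⊕ 15 = 14.

14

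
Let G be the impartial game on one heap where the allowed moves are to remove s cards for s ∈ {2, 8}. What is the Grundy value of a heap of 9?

2

Compute g(0), g(1), … for moves {2, 8}:
k:     0  1  2  3  4  5  6  7  8  9
g(k):  0  0  1  1  0  0  1  1  2  2
So g(9) = 2.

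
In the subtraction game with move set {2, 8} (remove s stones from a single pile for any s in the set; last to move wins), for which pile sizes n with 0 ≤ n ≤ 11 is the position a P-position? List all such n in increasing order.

0, 1, 4, 5, 10, 11

Compute g(0), g(1), … for moves {2, 8}:
g(0) = mex{} = 0
g(1) = mex{} = 0
g(2) = mex{0} = 1
g(3) = mex{0} = 1
g(4) = mex{1} = 0
g(5) = mex{1} = 0
g(6) = mex{0} = 1
g(7) = mex{0} = 1
g(8) = mex{0,1} = 2
g(9) = mex{0,1} = 2
g(10) = mex{1,2} = 0
g(11) = mex{1,2} = 0
The P-positions (g = 0) in 0..11 are 0, 1, 4, 5, 10, 11.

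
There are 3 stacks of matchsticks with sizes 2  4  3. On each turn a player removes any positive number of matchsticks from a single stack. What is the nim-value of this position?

Compute the nim-sum pairwise:
2 XOR 4 = 6
6 XOR 3 = 5

5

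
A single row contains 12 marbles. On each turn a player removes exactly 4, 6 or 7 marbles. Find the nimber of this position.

0

Compute g(0), g(1), … for moves {4, 6, 7}:
k:     0  1  2  3  4  5  6  7  8  9 10 11 12
g(k):  0  0  0  0  1  1  1  1  2  2  2  0  0
So g(12) = 0.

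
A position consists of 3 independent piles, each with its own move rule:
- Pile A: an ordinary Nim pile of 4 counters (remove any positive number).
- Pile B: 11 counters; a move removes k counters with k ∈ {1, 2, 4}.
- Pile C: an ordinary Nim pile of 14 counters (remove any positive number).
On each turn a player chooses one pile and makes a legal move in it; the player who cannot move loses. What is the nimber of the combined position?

8

Pile A is a plain Nim pile of size 4, so its Grundy value is 4.
Grundy values for pile B (subtraction set {1, 2, 4}):
k:     0  1  2  3  4  5  6  7  8  9 10 11
g(k):  0  1  2  0  1  2  0  1  2  0  1  2
So g(11) = 2.
Pile C is a plain Nim pile of size 14, so its Grundy value is 14.
The value of a disjunctive sum is the nim-sum of the parts.
Combined value = 4 XOR 2 XOR 14 = 8.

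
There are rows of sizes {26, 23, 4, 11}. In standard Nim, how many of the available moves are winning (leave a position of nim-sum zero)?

3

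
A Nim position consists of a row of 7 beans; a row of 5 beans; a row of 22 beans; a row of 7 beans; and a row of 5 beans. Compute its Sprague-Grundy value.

Nim-sum: 7 XOR 5 XOR 22 XOR 7 XOR 5 = 22.

22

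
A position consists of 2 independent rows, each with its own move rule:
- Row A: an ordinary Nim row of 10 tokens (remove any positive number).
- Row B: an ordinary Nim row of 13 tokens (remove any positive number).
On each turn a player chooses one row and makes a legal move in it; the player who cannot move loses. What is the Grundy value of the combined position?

7

Row A is a plain Nim row of size 10, so its Grundy value is 10.
Row B is a plain Nim row of size 13, so its Grundy value is 13.
The value of a disjunctive sum is the nim-sum of the parts.
Combined value = 10 ⊕ 13 = 7.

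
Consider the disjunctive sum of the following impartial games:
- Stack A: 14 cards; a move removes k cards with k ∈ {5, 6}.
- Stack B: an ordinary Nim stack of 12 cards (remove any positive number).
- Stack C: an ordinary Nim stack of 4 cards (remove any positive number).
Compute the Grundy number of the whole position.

Build the Grundy sequence for stack A with g(k) = mex{g(k−s) : s ∈ {5, 6}, s ≤ k}:
k:     0  1  2  3  4  5  6  7  8  9 10 11 12 13 14
g(k):  0  0  0  0  0  1  1  1  1  1  2  0  0  0  0
So g(14) = 0.
Stack B is a plain Nim stack of size 12, so its Grundy value is 12.
Stack C is a plain Nim stack of size 4, so its Grundy value is 4.
By the Sprague-Grundy theorem, the Grundy value of a sum of independent games is the XOR of the component values.
Combined value = 0 XOR 12 XOR 4 = 8.

8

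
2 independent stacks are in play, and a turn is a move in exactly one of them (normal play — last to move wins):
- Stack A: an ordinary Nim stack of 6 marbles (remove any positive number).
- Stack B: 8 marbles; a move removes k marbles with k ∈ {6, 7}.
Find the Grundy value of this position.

Stack A is a plain Nim stack of size 6, so its Grundy value is 6.
Build the Grundy sequence for stack B with g(k) = mex{g(k−s) : s ∈ {6, 7}, s ≤ k}:
g(0) = mex{} = 0
g(1) = mex{} = 0
g(2) = mex{} = 0
g(3) = mex{} = 0
g(4) = mex{} = 0
g(5) = mex{} = 0
g(6) = mex{0} = 1
g(7) = mex{0} = 1
g(8) = mex{0} = 1
So g(8) = 1.
By the Sprague-Grundy theorem, the Grundy value of a sum of independent games is the XOR of the component values.
Combined value = 6 XOR 1 = 7.

7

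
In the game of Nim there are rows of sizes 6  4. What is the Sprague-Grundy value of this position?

2

Write each in binary and XOR column by column:
  110  (6)
  100  (4)
  ---
  010  (2)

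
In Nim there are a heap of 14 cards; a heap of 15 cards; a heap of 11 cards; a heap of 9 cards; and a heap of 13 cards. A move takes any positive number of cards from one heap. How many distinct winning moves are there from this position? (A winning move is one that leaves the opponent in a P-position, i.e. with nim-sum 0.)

5

Write each in binary and XOR column by column:
  1110  (14)
  1111  (15)
  1011  (11)
  1001  (9)
  1101  (13)
  ----
  1110  (14)
The overall nim-sum is X = 14. A heap of size p has a winning move iff p XOR X < p (reduce it to p XOR X).
  14: 14 XOR 14 = 0 < 14 — winning move (to 0).
  15: 15 XOR 14 = 1 < 15 — winning move (to 1).
  11: 11 XOR 14 = 5 < 11 — winning move (to 5).
  9: 9 XOR 14 = 7 < 9 — winning move (to 7).
  13: 13 XOR 14 = 3 < 13 — winning move (to 3).
That gives 5 winning moves.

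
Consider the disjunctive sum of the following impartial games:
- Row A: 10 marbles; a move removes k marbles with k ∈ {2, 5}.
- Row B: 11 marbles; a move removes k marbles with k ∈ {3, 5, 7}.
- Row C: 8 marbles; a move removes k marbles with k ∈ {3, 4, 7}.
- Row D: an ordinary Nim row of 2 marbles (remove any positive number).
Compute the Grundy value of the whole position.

1

Grundy values for row A (subtraction set {2, 5}):
g(0) = mex{} = 0
g(1) = mex{} = 0
g(2) = mex{0} = 1
g(3) = mex{0} = 1
g(4) = mex{1} = 0
g(5) = mex{0,1} = 2
g(6) = mex{0} = 1
g(7) = mex{1,2} = 0
g(8) = mex{1} = 0
g(9) = mex{0} = 1
g(10) = mex{0,2} = 1
So g(10) = 1.
Grundy values for row B (subtraction set {3, 5, 7}):
k:     0  1  2  3  4  5  6  7  8  9 10 11
g(k):  0  0  0  1  1  1  2  2  2  3  0  0
So g(11) = 0.
For row C, compute g(0), g(1), … with moves {3, 4, 7}:
g(0) = mex{} = 0
g(1) = mex{} = 0
g(2) = mex{} = 0
g(3) = mex{0} = 1
g(4) = mex{0} = 1
g(5) = mex{0} = 1
g(6) = mex{0,1} = 2
g(7) = mex{0,1} = 2
g(8) = mex{0,1} = 2
So g(8) = 2.
Row D is a plain Nim row of size 2, so its Grundy value is 2.
By the Sprague-Grundy theorem, the Grundy value of a sum of independent games is the XOR of the component values.
Combined value = 1 ⊕ 0 ⊕ 2 ⊕ 2 = 1.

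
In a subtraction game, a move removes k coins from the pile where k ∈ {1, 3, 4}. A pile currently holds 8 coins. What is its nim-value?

1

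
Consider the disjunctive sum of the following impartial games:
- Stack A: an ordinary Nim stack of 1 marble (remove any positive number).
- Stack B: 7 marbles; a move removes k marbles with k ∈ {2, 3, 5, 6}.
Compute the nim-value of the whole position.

2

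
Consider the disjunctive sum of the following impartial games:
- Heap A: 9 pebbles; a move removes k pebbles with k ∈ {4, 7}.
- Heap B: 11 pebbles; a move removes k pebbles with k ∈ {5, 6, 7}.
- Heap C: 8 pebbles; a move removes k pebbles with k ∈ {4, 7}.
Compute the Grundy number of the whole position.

2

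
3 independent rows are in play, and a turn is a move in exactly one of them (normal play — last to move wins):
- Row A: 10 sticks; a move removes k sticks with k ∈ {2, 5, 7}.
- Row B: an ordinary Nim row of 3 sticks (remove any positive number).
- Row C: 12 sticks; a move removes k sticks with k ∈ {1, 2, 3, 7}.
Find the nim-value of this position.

3

For row A, compute g(0), g(1), … with moves {2, 5, 7}:
k:     0  1  2  3  4  5  6  7  8  9 10
g(k):  0  0  1  1  0  2  1  3  2  2  0
So g(10) = 0.
Row B is a plain Nim row of size 3, so its Grundy value is 3.
Grundy values for row C (subtraction set {1, 2, 3, 7}):
k:     0  1  2  3  4  5  6  7  8  9 10 11 12
g(k):  0  1  2  3  0  1  2  3  0  1  2  3  0
So g(12) = 0.
By the Sprague-Grundy theorem, the Grundy value of a sum of independent games is the XOR of the component values.
Combined value = 0 XOR 3 XOR 0 = 3.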